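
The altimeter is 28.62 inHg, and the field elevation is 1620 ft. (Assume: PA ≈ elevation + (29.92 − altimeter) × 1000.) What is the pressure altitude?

2920 ft

Pressure correction = (29.92 − 28.62) × 1000 = +1300 ft.
Pressure altitude = 1620 + (+1300) = 2920 ft.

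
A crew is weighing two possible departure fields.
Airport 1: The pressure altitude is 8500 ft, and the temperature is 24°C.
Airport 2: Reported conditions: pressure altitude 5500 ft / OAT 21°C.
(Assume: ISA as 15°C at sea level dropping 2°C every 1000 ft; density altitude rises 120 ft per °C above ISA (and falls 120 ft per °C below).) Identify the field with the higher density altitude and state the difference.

Airport 1: ISA temp = -2°C, deviation +26°C, DA = 8500 + 120 × 26 = 11620 ft.
Airport 2: ISA temp = 4°C, deviation +17°C, DA = 5500 + 120 × 17 = 7540 ft.
Airport 1 is higher by 11620 − 7540 = 4080 ft.

Airport 1 by 4080 ft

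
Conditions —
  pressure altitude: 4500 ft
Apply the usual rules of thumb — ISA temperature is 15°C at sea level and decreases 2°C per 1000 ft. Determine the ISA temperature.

ISA temperature = 15 − 2 × (4500/1000) = 15 − 9 = 6°C.

6°C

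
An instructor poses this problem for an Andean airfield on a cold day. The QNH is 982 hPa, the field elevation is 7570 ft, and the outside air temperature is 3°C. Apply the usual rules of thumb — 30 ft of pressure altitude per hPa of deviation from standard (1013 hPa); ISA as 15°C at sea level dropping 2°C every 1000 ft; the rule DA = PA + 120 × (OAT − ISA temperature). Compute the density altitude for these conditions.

Pressure altitude = 7570 + (1013 − 982) × 30 = 7570 + (+930) = 8500 ft.
ISA temperature at 8500 ft = 15 − 2 × (8500/1000) = -2°C.
ISA deviation = 3 − (-2) = +5°C.
Density altitude = 8500 + 120 × (5) = 9100 ft.

9100 ft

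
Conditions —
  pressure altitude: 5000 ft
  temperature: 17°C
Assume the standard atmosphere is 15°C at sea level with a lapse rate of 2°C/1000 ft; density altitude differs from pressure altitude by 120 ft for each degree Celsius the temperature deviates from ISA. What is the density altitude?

6440 ft

ISA temperature at 5000 ft = 15 − 2 × (5000/1000) = 5°C.
ISA deviation = 17 − 5 = +12°C.
Density altitude = 5000 + 120 × (12) = 5000 + (+1440) = 6440 ft.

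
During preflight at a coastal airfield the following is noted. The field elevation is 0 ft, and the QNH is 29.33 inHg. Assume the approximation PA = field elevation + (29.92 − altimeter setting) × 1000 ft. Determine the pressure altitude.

Pressure correction = (29.92 − 29.33) × 1000 = +590 ft.
Pressure altitude = 0 + (+590) = 590 ft.

590 ft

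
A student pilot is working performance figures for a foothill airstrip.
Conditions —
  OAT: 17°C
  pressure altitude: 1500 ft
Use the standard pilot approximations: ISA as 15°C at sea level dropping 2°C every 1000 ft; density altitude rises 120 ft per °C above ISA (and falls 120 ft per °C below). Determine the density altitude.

ISA temperature at 1500 ft = 15 − 2 × (1500/1000) = 12°C.
ISA deviation = 17 − 12 = +5°C.
Density altitude = 1500 + 120 × (5) = 1500 + (+600) = 2100 ft.

2100 ft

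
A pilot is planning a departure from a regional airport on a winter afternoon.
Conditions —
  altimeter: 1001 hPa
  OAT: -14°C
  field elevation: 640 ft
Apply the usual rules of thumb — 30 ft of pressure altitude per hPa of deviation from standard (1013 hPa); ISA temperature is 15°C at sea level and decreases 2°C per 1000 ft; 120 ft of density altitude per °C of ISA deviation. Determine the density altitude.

Pressure altitude = 640 + (1013 − 1001) × 30 = 640 + (+360) = 1000 ft.
ISA temperature at 1000 ft = 15 − 2 × (1000/1000) = 13°C.
ISA deviation = -14 − 13 = -27°C.
Density altitude = 1000 + 120 × (-27) = -2240 ft.

-2240 ft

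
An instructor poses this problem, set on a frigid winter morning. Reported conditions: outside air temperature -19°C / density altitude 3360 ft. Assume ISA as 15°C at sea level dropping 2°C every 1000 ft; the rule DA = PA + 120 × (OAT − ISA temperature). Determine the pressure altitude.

DA = PA + 120 × (OAT − (15 − 2·PA/1000)) = PA + 120·OAT − 1800 + 0.24·PA = 1.24·PA + 120·OAT − 1800.
So 1.24·PA = 3360 − 120 × (-19) + 1800 = 7440.
PA = 7440 / 1.24 = 6000 ft.

6000 ft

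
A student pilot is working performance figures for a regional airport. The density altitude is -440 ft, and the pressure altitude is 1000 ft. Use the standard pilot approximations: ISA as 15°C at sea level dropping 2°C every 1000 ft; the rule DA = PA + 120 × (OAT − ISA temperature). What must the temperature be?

1°C

Density altitude − pressure altitude = -440 − 1000 = -1440 ft.
At 120 ft/°C that is an ISA deviation of -1440/120 = -12°C.
ISA temperature at 1000 ft = 15 − 2 × (1000/1000) = 13°C.
OAT = ISA + deviation = 13 + (-12) = 1°C.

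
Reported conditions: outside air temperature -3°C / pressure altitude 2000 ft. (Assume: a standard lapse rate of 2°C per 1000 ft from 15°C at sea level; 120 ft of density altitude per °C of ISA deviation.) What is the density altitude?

320 ft

ISA temperature at 2000 ft = 15 − 2 × (2000/1000) = 11°C.
ISA deviation = -3 − 11 = -14°C.
Density altitude = 2000 + 120 × (-14) = 2000 + (-1680) = 320 ft.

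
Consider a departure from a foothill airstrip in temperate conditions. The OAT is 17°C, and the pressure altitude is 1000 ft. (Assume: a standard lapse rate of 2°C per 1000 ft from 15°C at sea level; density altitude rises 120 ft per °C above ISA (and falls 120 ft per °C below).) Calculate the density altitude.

1480 ft

ISA temperature at 1000 ft = 15 − 2 × (1000/1000) = 13°C.
ISA deviation = 17 − 13 = +4°C.
Density altitude = 1000 + 120 × (4) = 1000 + (+480) = 1480 ft.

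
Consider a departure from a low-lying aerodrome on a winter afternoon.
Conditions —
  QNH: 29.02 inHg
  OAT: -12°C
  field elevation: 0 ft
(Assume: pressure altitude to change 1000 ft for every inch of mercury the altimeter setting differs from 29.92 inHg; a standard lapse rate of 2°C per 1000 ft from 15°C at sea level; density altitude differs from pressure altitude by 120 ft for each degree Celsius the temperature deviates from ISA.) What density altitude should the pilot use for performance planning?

Pressure altitude = 0 + (29.92 − 29.02) × 1000 = 0 + (+900) = 900 ft.
ISA temperature at 900 ft = 15 − 2 × (900/1000) = 13.2°C.
ISA deviation = -12 − 13.2 = -25.2°C.
Density altitude = 900 + 120 × (-25.2) = -2124 ft.

-2124 ft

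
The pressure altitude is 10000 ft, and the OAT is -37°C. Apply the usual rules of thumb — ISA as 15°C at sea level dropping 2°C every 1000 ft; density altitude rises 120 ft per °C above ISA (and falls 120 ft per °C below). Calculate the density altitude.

ISA temperature at 10000 ft = 15 − 2 × (10000/1000) = -5°C.
ISA deviation = -37 − (-5) = -32°C.
Density altitude = 10000 + 120 × (-32) = 10000 + (-3840) = 6160 ft.

6160 ft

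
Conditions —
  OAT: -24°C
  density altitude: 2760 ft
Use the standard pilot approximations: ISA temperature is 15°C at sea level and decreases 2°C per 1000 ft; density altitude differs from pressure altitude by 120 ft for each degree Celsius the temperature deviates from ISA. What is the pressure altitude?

DA = PA + 120 × (OAT − (15 − 2·PA/1000)) = PA + 120·OAT − 1800 + 0.24·PA = 1.24·PA + 120·OAT − 1800.
So 1.24·PA = 2760 − 120 × (-24) + 1800 = 7440.
PA = 7440 / 1.24 = 6000 ft.

6000 ft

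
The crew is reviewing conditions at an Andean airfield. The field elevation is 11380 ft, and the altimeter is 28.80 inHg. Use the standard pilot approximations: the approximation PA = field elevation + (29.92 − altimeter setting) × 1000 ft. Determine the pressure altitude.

12500 ft

Pressure correction = (29.92 − 28.80) × 1000 = +1120 ft.
Pressure altitude = 11380 + (+1120) = 12500 ft.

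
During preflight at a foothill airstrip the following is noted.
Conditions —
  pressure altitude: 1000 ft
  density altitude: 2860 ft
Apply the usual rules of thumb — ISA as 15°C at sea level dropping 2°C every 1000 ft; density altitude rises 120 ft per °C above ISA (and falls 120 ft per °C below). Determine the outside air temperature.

28.5°C

Density altitude − pressure altitude = 2860 − 1000 = +1860 ft.
At 120 ft/°C that is an ISA deviation of 1860/120 = +15.5°C.
ISA temperature at 1000 ft = 15 − 2 × (1000/1000) = 13°C.
OAT = ISA + deviation = 13 + (+15.5) = 28.5°C.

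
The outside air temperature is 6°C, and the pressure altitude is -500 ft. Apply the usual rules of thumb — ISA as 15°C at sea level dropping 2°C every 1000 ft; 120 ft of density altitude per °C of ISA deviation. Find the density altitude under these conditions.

ISA temperature at -500 ft = 15 − 2 × (-500/1000) = 16°C.
ISA deviation = 6 − 16 = -10°C.
Density altitude = -500 + 120 × (-10) = -500 + (-1200) = -1700 ft.

-1700 ft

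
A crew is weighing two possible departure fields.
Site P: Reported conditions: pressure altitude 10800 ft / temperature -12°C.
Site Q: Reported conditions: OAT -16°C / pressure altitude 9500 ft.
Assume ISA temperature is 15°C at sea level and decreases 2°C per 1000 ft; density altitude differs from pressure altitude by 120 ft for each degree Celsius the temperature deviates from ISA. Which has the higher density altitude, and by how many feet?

Site P: ISA temp = -6.6°C, deviation -5.4°C, DA = 10800 + 120 × (-5.4) = 10152 ft.
Site Q: ISA temp = -4°C, deviation -12°C, DA = 9500 + 120 × (-12) = 8060 ft.
Site P is higher by 10152 − 8060 = 2092 ft.

Site P by 2092 ft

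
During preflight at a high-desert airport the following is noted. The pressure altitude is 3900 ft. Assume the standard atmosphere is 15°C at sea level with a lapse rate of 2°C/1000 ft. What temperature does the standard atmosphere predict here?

7.2°C

ISA temperature = 15 − 2 × (3900/1000) = 15 − 7.8 = 7.2°C.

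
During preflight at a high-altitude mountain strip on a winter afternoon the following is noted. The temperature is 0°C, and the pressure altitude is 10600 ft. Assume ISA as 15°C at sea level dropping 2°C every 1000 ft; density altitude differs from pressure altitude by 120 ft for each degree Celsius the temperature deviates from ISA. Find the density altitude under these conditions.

ISA temperature at 10600 ft = 15 − 2 × (10600/1000) = -6.2°C.
ISA deviation = 0 − (-6.2) = +6.2°C.
Density altitude = 10600 + 120 × (6.2) = 10600 + (+744) = 11344 ft.

11344 ft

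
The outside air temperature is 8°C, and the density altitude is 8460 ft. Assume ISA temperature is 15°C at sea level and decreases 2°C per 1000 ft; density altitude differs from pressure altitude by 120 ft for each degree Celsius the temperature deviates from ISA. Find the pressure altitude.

DA = PA + 120 × (OAT − (15 − 2·PA/1000)) = PA + 120·OAT − 1800 + 0.24·PA = 1.24·PA + 120·OAT − 1800.
So 1.24·PA = 8460 − 120 × 8 + 1800 = 9300.
PA = 9300 / 1.24 = 7500 ft.

7500 ft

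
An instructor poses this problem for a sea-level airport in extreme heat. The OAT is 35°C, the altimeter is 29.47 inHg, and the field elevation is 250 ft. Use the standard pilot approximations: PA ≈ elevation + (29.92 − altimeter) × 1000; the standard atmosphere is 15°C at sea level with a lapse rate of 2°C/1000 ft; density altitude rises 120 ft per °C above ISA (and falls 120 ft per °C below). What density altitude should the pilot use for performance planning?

Pressure altitude = 250 + (29.92 − 29.47) × 1000 = 250 + (+450) = 700 ft.
ISA temperature at 700 ft = 15 − 2 × (700/1000) = 13.6°C.
ISA deviation = 35 − 13.6 = +21.4°C.
Density altitude = 700 + 120 × (21.4) = 3268 ft.

3268 ft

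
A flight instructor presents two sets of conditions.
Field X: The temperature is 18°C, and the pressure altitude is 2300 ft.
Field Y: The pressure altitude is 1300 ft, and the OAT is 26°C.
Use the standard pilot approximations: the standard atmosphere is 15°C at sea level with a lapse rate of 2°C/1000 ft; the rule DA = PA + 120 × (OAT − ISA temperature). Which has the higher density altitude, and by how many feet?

Field X by 280 ft

Field X: ISA temp = 10.4°C, deviation +7.6°C, DA = 2300 + 120 × 7.6 = 3212 ft.
Field Y: ISA temp = 12.4°C, deviation +13.6°C, DA = 1300 + 120 × 13.6 = 2932 ft.
Field X is higher by 3212 − 2932 = 280 ft.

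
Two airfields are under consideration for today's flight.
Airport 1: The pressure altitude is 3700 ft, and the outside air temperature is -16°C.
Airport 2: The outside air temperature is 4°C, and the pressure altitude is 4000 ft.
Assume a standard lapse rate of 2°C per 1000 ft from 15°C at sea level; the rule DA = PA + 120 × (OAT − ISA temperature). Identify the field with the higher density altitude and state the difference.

Airport 1: ISA temp = 7.6°C, deviation -23.6°C, DA = 3700 + 120 × (-23.6) = 868 ft.
Airport 2: ISA temp = 7°C, deviation -3°C, DA = 4000 + 120 × (-3) = 3640 ft.
Airport 2 is higher by 3640 − 868 = 2772 ft.

Airport 2 by 2772 ft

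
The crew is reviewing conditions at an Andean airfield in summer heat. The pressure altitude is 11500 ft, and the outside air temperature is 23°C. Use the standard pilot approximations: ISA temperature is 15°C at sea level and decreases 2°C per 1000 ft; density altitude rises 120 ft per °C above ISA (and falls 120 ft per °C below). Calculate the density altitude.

15220 ft

ISA temperature at 11500 ft = 15 − 2 × (11500/1000) = -8°C.
ISA deviation = 23 − (-8) = +31°C.
Density altitude = 11500 + 120 × (31) = 11500 + (+3720) = 15220 ft.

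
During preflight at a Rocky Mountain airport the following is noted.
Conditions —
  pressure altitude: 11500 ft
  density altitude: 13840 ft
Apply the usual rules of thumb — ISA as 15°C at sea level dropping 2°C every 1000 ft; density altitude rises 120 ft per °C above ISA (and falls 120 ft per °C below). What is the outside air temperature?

11.5°C

Density altitude − pressure altitude = 13840 − 11500 = +2340 ft.
At 120 ft/°C that is an ISA deviation of 2340/120 = +19.5°C.
ISA temperature at 11500 ft = 15 − 2 × (11500/1000) = -8°C.
OAT = ISA + deviation = -8 + (+19.5) = 11.5°C.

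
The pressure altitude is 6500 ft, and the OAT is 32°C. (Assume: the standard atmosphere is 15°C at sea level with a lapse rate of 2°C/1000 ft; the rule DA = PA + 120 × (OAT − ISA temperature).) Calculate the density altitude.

10100 ft

ISA temperature at 6500 ft = 15 − 2 × (6500/1000) = 2°C.
ISA deviation = 32 − 2 = +30°C.
Density altitude = 6500 + 120 × (30) = 6500 + (+3600) = 10100 ft.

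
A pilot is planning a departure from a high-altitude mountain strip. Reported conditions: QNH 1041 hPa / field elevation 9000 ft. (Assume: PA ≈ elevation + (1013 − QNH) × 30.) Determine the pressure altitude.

8160 ft

Pressure correction = (1013 − 1041) × 30 = -840 ft.
Pressure altitude = 9000 + (-840) = 8160 ft.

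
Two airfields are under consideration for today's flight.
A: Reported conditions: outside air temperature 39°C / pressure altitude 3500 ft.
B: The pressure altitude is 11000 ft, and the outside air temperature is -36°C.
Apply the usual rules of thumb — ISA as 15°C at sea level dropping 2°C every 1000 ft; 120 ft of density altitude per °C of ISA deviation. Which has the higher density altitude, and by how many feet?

A: ISA temp = 8°C, deviation +31°C, DA = 3500 + 120 × 31 = 7220 ft.
B: ISA temp = -7°C, deviation -29°C, DA = 11000 + 120 × (-29) = 7520 ft.
B is higher by 7520 − 7220 = 300 ft.

B by 300 ft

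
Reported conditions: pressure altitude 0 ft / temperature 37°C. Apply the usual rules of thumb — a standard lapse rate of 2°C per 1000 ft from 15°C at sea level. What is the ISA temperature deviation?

ISA temperature at 0 ft = 15 − 2 × (0/1000) = 15°C.
Deviation = OAT − ISA = 37 − 15 = +22°C.

ISA+22°C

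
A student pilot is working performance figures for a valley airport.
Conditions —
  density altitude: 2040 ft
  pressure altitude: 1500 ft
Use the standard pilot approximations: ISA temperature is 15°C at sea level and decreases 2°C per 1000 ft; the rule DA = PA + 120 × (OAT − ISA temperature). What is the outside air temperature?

16.5°C

Density altitude − pressure altitude = 2040 − 1500 = +540 ft.
At 120 ft/°C that is an ISA deviation of 540/120 = +4.5°C.
ISA temperature at 1500 ft = 15 − 2 × (1500/1000) = 12°C.
OAT = ISA + deviation = 12 + (+4.5) = 16.5°C.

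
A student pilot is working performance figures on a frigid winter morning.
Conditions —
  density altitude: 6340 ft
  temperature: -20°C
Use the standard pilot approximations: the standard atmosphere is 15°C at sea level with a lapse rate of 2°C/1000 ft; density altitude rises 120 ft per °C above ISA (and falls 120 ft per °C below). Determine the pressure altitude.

DA = PA + 120 × (OAT − (15 − 2·PA/1000)) = PA + 120·OAT − 1800 + 0.24·PA = 1.24·PA + 120·OAT − 1800.
So 1.24·PA = 6340 − 120 × (-20) + 1800 = 10540.
PA = 10540 / 1.24 = 8500 ft.

8500 ft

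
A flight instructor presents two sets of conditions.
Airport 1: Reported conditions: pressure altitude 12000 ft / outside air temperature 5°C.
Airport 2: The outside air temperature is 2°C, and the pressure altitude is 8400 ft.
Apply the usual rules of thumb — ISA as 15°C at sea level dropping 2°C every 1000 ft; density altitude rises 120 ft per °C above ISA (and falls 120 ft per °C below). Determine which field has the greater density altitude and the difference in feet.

Airport 1 by 4824 ft

Airport 1: ISA temp = -9°C, deviation +14°C, DA = 12000 + 120 × 14 = 13680 ft.
Airport 2: ISA temp = -1.8°C, deviation +3.8°C, DA = 8400 + 120 × 3.8 = 8856 ft.
Airport 1 is higher by 13680 − 8856 = 4824 ft.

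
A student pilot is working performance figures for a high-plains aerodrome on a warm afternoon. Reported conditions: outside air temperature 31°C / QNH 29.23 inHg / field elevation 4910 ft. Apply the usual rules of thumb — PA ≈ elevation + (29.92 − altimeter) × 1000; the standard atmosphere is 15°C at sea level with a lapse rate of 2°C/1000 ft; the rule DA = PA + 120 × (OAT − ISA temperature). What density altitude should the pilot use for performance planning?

8864 ft

Pressure altitude = 4910 + (29.92 − 29.23) × 1000 = 4910 + (+690) = 5600 ft.
ISA temperature at 5600 ft = 15 − 2 × (5600/1000) = 3.8°C.
ISA deviation = 31 − 3.8 = +27.2°C.
Density altitude = 5600 + 120 × (27.2) = 8864 ft.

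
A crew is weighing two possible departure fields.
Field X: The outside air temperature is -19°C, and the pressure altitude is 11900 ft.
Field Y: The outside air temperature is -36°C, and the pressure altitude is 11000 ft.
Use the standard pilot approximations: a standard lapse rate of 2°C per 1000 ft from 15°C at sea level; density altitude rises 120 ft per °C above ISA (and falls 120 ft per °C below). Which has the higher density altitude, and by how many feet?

Field X by 3156 ft

Field X: ISA temp = -8.8°C, deviation -10.2°C, DA = 11900 + 120 × (-10.2) = 10676 ft.
Field Y: ISA temp = -7°C, deviation -29°C, DA = 11000 + 120 × (-29) = 7520 ft.
Field X is higher by 10676 − 7520 = 3156 ft.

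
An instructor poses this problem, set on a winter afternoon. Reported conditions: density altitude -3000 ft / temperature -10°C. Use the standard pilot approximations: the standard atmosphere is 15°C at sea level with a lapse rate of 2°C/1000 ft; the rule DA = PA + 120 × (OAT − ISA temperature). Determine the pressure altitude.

DA = PA + 120 × (OAT − (15 − 2·PA/1000)) = PA + 120·OAT − 1800 + 0.24·PA = 1.24·PA + 120·OAT − 1800.
So 1.24·PA = -3000 − 120 × (-10) + 1800 = 0.
PA = 0 / 1.24 = 0 ft.

0 ft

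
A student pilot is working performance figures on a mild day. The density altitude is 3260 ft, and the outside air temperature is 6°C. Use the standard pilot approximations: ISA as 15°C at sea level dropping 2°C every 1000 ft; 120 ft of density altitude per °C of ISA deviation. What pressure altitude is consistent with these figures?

DA = PA + 120 × (OAT − (15 − 2·PA/1000)) = PA + 120·OAT − 1800 + 0.24·PA = 1.24·PA + 120·OAT − 1800.
So 1.24·PA = 3260 − 120 × 6 + 1800 = 4340.
PA = 4340 / 1.24 = 3500 ft.

3500 ft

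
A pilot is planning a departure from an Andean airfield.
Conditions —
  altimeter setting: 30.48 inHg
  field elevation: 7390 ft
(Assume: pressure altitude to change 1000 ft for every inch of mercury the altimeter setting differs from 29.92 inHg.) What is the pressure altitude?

Pressure correction = (29.92 − 30.48) × 1000 = -560 ft.
Pressure altitude = 7390 + (-560) = 6830 ft.

6830 ft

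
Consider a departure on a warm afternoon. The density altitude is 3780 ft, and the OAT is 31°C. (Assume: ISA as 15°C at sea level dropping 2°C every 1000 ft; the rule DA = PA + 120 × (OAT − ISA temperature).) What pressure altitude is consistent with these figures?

1500 ft

DA = PA + 120 × (OAT − (15 − 2·PA/1000)) = PA + 120·OAT − 1800 + 0.24·PA = 1.24·PA + 120·OAT − 1800.
So 1.24·PA = 3780 − 120 × 31 + 1800 = 1860.
PA = 1860 / 1.24 = 1500 ft.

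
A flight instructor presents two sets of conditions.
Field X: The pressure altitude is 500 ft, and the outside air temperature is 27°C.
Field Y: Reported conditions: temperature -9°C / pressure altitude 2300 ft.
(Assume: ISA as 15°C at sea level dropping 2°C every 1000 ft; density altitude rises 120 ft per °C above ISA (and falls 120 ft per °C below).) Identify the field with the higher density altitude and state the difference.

Field X: ISA temp = 14°C, deviation +13°C, DA = 500 + 120 × 13 = 2060 ft.
Field Y: ISA temp = 10.4°C, deviation -19.4°C, DA = 2300 + 120 × (-19.4) = -28 ft.
Field X is higher by 2060 − (-28) = 2088 ft.

Field X by 2088 ft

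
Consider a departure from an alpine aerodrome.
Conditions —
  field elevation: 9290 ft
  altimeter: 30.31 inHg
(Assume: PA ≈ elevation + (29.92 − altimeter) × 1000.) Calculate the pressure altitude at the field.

Pressure correction = (29.92 − 30.31) × 1000 = -390 ft.
Pressure altitude = 9290 + (-390) = 8900 ft.

8900 ft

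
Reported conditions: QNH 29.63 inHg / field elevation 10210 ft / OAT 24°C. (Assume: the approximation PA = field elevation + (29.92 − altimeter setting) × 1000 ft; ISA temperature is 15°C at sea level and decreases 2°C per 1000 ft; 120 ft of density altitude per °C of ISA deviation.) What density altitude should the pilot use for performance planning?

Pressure altitude = 10210 + (29.92 − 29.63) × 1000 = 10210 + (+290) = 10500 ft.
ISA temperature at 10500 ft = 15 − 2 × (10500/1000) = -6°C.
ISA deviation = 24 − (-6) = +30°C.
Density altitude = 10500 + 120 × (30) = 14100 ft.

14100 ft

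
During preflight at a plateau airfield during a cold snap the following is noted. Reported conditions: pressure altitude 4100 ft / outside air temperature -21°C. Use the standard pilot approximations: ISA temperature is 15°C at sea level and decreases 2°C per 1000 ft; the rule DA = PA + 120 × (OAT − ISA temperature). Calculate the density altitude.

ISA temperature at 4100 ft = 15 − 2 × (4100/1000) = 6.8°C.
ISA deviation = -21 − 6.8 = -27.8°C.
Density altitude = 4100 + 120 × (-27.8) = 4100 + (-3336) = 764 ft.

764 ft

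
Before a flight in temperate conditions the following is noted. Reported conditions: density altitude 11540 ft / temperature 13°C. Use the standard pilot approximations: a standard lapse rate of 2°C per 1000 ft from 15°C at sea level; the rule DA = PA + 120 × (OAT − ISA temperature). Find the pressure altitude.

9500 ft

DA = PA + 120 × (OAT − (15 − 2·PA/1000)) = PA + 120·OAT − 1800 + 0.24·PA = 1.24·PA + 120·OAT − 1800.
So 1.24·PA = 11540 − 120 × 13 + 1800 = 11780.
PA = 11780 / 1.24 = 9500 ft.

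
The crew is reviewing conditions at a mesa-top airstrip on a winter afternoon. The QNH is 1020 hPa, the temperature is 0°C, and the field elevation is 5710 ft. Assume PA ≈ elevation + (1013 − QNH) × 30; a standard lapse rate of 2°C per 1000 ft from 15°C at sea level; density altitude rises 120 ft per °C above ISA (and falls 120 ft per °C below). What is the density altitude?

5020 ft

Pressure altitude = 5710 + (1013 − 1020) × 30 = 5710 + (-210) = 5500 ft.
ISA temperature at 5500 ft = 15 − 2 × (5500/1000) = 4°C.
ISA deviation = 0 − 4 = -4°C.
Density altitude = 5500 + 120 × (-4) = 5020 ft.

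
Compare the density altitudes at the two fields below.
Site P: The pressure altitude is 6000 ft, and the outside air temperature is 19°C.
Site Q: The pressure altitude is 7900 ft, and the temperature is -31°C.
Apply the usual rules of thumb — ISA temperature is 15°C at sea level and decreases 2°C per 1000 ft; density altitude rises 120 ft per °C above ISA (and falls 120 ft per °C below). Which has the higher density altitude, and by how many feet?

Site P: ISA temp = 3°C, deviation +16°C, DA = 6000 + 120 × 16 = 7920 ft.
Site Q: ISA temp = -0.8°C, deviation -30.2°C, DA = 7900 + 120 × (-30.2) = 4276 ft.
Site P is higher by 7920 − 4276 = 3644 ft.

Site P by 3644 ft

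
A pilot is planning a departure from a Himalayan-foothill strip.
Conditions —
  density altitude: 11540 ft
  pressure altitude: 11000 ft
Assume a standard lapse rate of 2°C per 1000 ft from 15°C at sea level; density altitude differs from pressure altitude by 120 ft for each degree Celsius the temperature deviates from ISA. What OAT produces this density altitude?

Density altitude − pressure altitude = 11540 − 11000 = +540 ft.
At 120 ft/°C that is an ISA deviation of 540/120 = +4.5°C.
ISA temperature at 11000 ft = 15 − 2 × (11000/1000) = -7°C.
OAT = ISA + deviation = -7 + (+4.5) = -2.5°C.

-2.5°C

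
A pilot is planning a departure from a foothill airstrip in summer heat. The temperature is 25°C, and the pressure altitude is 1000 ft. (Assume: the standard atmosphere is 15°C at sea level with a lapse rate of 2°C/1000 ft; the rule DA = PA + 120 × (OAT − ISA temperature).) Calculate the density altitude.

ISA temperature at 1000 ft = 15 − 2 × (1000/1000) = 13°C.
ISA deviation = 25 − 13 = +12°C.
Density altitude = 1000 + 120 × (12) = 1000 + (+1440) = 2440 ft.

2440 ft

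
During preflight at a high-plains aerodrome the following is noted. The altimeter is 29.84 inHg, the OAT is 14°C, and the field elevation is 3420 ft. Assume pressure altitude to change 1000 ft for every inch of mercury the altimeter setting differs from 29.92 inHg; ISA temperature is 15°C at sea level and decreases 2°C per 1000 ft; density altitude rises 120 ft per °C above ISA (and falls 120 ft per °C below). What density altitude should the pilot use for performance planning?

Pressure altitude = 3420 + (29.92 − 29.84) × 1000 = 3420 + (+80) = 3500 ft.
ISA temperature at 3500 ft = 15 − 2 × (3500/1000) = 8°C.
ISA deviation = 14 − 8 = +6°C.
Density altitude = 3500 + 120 × (6) = 4220 ft.

4220 ft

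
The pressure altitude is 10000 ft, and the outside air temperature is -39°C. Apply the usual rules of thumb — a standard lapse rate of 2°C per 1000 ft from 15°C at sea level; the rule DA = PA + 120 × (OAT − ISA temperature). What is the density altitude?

5920 ft

ISA temperature at 10000 ft = 15 − 2 × (10000/1000) = -5°C.
ISA deviation = -39 − (-5) = -34°C.
Density altitude = 10000 + 120 × (-34) = 10000 + (-4080) = 5920 ft.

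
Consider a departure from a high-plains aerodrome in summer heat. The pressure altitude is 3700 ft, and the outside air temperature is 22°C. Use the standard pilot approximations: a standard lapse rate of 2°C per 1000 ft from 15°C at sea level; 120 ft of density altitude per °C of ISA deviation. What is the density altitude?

5428 ft

ISA temperature at 3700 ft = 15 − 2 × (3700/1000) = 7.6°C.
ISA deviation = 22 − 7.6 = +14.4°C.
Density altitude = 3700 + 120 × (14.4) = 3700 + (+1728) = 5428 ft.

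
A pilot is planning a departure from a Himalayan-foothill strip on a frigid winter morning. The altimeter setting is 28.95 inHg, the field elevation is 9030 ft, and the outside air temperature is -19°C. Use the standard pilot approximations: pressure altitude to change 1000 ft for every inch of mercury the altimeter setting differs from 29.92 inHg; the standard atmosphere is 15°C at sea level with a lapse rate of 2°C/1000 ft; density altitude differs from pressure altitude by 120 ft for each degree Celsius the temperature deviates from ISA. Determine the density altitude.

Pressure altitude = 9030 + (29.92 − 28.95) × 1000 = 9030 + (+970) = 10000 ft.
ISA temperature at 10000 ft = 15 − 2 × (10000/1000) = -5°C.
ISA deviation = -19 − (-5) = -14°C.
Density altitude = 10000 + 120 × (-14) = 8320 ft.

8320 ft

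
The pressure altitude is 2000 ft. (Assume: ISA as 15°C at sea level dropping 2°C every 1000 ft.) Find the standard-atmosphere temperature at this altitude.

ISA temperature = 15 − 2 × (2000/1000) = 15 − 4 = 11°C.

11°C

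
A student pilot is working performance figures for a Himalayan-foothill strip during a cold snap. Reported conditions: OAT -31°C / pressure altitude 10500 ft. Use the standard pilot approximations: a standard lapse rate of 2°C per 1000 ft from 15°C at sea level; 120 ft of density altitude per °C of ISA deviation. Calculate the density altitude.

ISA temperature at 10500 ft = 15 − 2 × (10500/1000) = -6°C.
ISA deviation = -31 − (-6) = -25°C.
Density altitude = 10500 + 120 × (-25) = 10500 + (-3000) = 7500 ft.

7500 ft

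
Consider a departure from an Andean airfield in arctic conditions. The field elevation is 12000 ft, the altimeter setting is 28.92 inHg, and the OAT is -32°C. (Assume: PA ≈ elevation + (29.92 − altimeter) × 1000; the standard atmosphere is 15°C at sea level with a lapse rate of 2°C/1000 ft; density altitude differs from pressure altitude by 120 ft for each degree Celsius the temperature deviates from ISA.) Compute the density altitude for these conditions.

Pressure altitude = 12000 + (29.92 − 28.92) × 1000 = 12000 + (+1000) = 13000 ft.
ISA temperature at 13000 ft = 15 − 2 × (13000/1000) = -11°C.
ISA deviation = -32 − (-11) = -21°C.
Density altitude = 13000 + 120 × (-21) = 10480 ft.

10480 ft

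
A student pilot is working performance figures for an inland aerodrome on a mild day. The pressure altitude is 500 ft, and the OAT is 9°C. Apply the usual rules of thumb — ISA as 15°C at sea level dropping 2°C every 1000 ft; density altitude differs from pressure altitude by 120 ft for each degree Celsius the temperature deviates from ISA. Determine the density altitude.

ISA temperature at 500 ft = 15 − 2 × (500/1000) = 14°C.
ISA deviation = 9 − 14 = -5°C.
Density altitude = 500 + 120 × (-5) = 500 + (-600) = -100 ft.

-100 ft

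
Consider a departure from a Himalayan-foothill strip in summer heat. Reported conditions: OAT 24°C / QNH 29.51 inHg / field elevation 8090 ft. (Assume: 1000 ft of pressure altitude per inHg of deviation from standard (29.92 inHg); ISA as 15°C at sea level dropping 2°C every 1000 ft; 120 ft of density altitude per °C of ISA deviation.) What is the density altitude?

11620 ft

Pressure altitude = 8090 + (29.92 − 29.51) × 1000 = 8090 + (+410) = 8500 ft.
ISA temperature at 8500 ft = 15 − 2 × (8500/1000) = -2°C.
ISA deviation = 24 − (-2) = +26°C.
Density altitude = 8500 + 120 × (26) = 11620 ft.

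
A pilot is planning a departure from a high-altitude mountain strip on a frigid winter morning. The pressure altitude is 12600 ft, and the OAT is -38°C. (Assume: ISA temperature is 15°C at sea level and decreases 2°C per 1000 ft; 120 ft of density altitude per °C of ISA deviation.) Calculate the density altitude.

9264 ft

ISA temperature at 12600 ft = 15 − 2 × (12600/1000) = -10.2°C.
ISA deviation = -38 − (-10.2) = -27.8°C.
Density altitude = 12600 + 120 × (-27.8) = 12600 + (-3336) = 9264 ft.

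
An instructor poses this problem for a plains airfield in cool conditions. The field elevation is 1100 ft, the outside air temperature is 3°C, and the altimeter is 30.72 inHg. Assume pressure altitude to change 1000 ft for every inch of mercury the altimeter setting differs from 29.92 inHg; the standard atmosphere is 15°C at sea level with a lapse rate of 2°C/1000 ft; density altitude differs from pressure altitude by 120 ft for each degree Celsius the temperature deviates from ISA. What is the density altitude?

-1068 ft

Pressure altitude = 1100 + (29.92 − 30.72) × 1000 = 1100 + (-800) = 300 ft.
ISA temperature at 300 ft = 15 − 2 × (300/1000) = 14.4°C.
ISA deviation = 3 − 14.4 = -11.4°C.
Density altitude = 300 + 120 × (-11.4) = -1068 ft.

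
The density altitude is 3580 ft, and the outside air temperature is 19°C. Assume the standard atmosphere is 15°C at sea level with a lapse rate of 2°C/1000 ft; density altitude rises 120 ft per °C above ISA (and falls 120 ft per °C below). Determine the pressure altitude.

DA = PA + 120 × (OAT − (15 − 2·PA/1000)) = PA + 120·OAT − 1800 + 0.24·PA = 1.24·PA + 120·OAT − 1800.
So 1.24·PA = 3580 − 120 × 19 + 1800 = 3100.
PA = 3100 / 1.24 = 2500 ft.

2500 ft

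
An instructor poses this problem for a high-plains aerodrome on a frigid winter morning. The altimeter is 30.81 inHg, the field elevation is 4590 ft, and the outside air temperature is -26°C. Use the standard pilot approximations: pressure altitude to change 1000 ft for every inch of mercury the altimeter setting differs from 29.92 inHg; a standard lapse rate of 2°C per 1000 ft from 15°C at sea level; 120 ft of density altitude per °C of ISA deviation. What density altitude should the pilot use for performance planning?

Pressure altitude = 4590 + (29.92 − 30.81) × 1000 = 4590 + (-890) = 3700 ft.
ISA temperature at 3700 ft = 15 − 2 × (3700/1000) = 7.6°C.
ISA deviation = -26 − 7.6 = -33.6°C.
Density altitude = 3700 + 120 × (-33.6) = -332 ft.

-332 ft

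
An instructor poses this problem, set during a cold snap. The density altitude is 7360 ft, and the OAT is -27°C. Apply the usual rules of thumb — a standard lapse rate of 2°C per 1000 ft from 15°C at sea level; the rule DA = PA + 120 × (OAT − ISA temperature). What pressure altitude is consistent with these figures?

10000 ft

DA = PA + 120 × (OAT − (15 − 2·PA/1000)) = PA + 120·OAT − 1800 + 0.24·PA = 1.24·PA + 120·OAT − 1800.
So 1.24·PA = 7360 − 120 × (-27) + 1800 = 12400.
PA = 12400 / 1.24 = 10000 ft.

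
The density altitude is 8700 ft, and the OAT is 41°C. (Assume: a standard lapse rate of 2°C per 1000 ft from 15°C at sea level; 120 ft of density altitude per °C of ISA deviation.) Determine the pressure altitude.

DA = PA + 120 × (OAT − (15 − 2·PA/1000)) = PA + 120·OAT − 1800 + 0.24·PA = 1.24·PA + 120·OAT − 1800.
So 1.24·PA = 8700 − 120 × 41 + 1800 = 5580.
PA = 5580 / 1.24 = 4500 ft.

4500 ft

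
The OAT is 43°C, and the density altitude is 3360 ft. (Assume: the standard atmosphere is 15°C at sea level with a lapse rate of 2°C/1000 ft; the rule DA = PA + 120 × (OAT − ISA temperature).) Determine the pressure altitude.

DA = PA + 120 × (OAT − (15 − 2·PA/1000)) = PA + 120·OAT − 1800 + 0.24·PA = 1.24·PA + 120·OAT − 1800.
So 1.24·PA = 3360 − 120 × 43 + 1800 = 0.
PA = 0 / 1.24 = 0 ft.

0 ft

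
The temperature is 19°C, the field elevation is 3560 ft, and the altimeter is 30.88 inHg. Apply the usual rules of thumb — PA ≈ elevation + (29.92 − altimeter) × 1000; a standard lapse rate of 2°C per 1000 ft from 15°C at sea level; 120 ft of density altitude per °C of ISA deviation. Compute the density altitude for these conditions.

3704 ft

Pressure altitude = 3560 + (29.92 − 30.88) × 1000 = 3560 + (-960) = 2600 ft.
ISA temperature at 2600 ft = 15 − 2 × (2600/1000) = 9.8°C.
ISA deviation = 19 − 9.8 = +9.2°C.
Density altitude = 2600 + 120 × (9.2) = 3704 ft.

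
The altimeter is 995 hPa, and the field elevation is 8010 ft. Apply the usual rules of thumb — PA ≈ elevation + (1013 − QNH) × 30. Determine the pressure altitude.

Pressure correction = (1013 − 995) × 30 = +540 ft.
Pressure altitude = 8010 + (+540) = 8550 ft.

8550 ft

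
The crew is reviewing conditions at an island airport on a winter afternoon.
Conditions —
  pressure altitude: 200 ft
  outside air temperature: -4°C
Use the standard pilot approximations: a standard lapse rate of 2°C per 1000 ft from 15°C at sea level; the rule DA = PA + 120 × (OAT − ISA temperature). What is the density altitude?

-2032 ft

ISA temperature at 200 ft = 15 − 2 × (200/1000) = 14.6°C.
ISA deviation = -4 − 14.6 = -18.6°C.
Density altitude = 200 + 120 × (-18.6) = 200 + (-2232) = -2032 ft.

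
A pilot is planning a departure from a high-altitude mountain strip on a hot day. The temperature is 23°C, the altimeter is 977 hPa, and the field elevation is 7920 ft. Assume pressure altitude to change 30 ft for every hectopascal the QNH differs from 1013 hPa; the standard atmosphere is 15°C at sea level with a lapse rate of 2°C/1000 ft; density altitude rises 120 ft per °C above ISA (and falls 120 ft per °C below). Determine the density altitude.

12120 ft

Pressure altitude = 7920 + (1013 − 977) × 30 = 7920 + (+1080) = 9000 ft.
ISA temperature at 9000 ft = 15 − 2 × (9000/1000) = -3°C.
ISA deviation = 23 − (-3) = +26°C.
Density altitude = 9000 + 120 × (26) = 12120 ft.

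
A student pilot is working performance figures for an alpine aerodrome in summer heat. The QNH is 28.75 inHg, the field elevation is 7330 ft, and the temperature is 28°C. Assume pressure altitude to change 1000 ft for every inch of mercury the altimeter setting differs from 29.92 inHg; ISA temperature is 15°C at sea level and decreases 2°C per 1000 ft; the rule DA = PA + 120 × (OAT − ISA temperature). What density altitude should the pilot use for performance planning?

Pressure altitude = 7330 + (29.92 − 28.75) × 1000 = 7330 + (+1170) = 8500 ft.
ISA temperature at 8500 ft = 15 − 2 × (8500/1000) = -2°C.
ISA deviation = 28 − (-2) = +30°C.
Density altitude = 8500 + 120 × (30) = 12100 ft.

12100 ft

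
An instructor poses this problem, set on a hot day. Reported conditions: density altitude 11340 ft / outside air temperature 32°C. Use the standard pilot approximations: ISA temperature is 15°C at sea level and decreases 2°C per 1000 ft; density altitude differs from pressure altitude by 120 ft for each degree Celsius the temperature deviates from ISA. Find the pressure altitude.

7500 ft

DA = PA + 120 × (OAT − (15 − 2·PA/1000)) = PA + 120·OAT − 1800 + 0.24·PA = 1.24·PA + 120·OAT − 1800.
So 1.24·PA = 11340 − 120 × 32 + 1800 = 9300.
PA = 9300 / 1.24 = 7500 ft.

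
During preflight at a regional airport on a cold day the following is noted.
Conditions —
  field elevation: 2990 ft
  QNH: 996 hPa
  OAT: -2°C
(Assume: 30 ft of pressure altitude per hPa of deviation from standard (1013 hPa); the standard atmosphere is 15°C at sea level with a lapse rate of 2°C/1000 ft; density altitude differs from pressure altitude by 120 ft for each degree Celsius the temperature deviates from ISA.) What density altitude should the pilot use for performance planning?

Pressure altitude = 2990 + (1013 − 996) × 30 = 2990 + (+510) = 3500 ft.
ISA temperature at 3500 ft = 15 − 2 × (3500/1000) = 8°C.
ISA deviation = -2 − 8 = -10°C.
Density altitude = 3500 + 120 × (-10) = 2300 ft.

2300 ft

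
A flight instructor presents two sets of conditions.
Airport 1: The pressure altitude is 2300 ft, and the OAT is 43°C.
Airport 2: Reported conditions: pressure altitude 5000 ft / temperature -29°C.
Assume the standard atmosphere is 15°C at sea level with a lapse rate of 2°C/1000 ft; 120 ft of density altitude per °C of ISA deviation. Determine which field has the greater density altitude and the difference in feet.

Airport 1: ISA temp = 10.4°C, deviation +32.6°C, DA = 2300 + 120 × 32.6 = 6212 ft.
Airport 2: ISA temp = 5°C, deviation -34°C, DA = 5000 + 120 × (-34) = 920 ft.
Airport 1 is higher by 6212 − 920 = 5292 ft.

Airport 1 by 5292 ft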